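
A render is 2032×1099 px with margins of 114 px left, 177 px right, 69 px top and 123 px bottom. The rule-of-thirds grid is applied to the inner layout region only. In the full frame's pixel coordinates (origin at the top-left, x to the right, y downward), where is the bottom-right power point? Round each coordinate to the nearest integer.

(1275, 674)

Content width = 2032 − 114 − 177 = 1741 px; content height = 1099 − 69 − 123 = 907 px.
Bottom-right is two-thirds across and two-thirds down within the inner layout region.
x = 114 + 2 × 1741/3 = 114 + 1160.67 ≈ 1275
y = 69 + 2 × 907/3 = 69 + 604.67 ≈ 674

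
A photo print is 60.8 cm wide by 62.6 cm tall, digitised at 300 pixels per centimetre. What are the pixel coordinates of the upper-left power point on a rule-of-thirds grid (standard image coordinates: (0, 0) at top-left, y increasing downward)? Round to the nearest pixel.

(6080, 6260)

In pixels the canvas is 60.8 × 300 = 18240 wide and 62.6 × 300 = 18780 tall.
The upper-left point is one-third across and one-third down:
x = 1 × 18240/3 ≈ 6080; y = 1 × 18780/3 ≈ 6260.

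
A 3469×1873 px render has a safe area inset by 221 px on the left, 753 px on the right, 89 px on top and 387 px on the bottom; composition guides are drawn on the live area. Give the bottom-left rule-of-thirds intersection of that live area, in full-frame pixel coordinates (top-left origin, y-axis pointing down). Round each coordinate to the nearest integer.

Content width = 3469 − 221 − 753 = 2495 px; content height = 1873 − 89 − 387 = 1397 px.
Bottom-left is one-third across and two-thirds down within the live area.
x = 221 + 1 × 2495/3 = 221 + 831.67 ≈ 1053
y = 89 + 2 × 1397/3 = 89 + 931.33 ≈ 1020

x = 1053 px, y = 1020 px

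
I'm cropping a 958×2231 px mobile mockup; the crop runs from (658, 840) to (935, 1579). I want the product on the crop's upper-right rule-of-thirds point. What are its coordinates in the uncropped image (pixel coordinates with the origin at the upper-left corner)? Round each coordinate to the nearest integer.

Crop width = 935 − 658 = 277 px; one third is 92.33 px.
Crop height = 1579 − 840 = 739 px; one third is 246.33 px.
The upper-right point is two-thirds across and one-third down within the crop:
x = 658 + 2 × 92.33 ≈ 843; y = 840 + 1 × 246.33 ≈ 1086.

x = 843 px, y = 1086 px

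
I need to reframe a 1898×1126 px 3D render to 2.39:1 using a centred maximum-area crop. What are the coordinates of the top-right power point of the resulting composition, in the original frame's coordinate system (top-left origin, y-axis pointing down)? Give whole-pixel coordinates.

1898/1126 < 2.39/1, so the 2.39:1 crop keeps the full width 1898 and trims height to 1898 × 1/2.39 = 794.14 px.
Top offset = (1126 − 794.14)/2 = 165.93 px; left offset = 0.
Top-right is two-thirds across and one-third down within the crop:
x = 0.00 + 2 × 1898.00/3 ≈ 1265; y = 165.93 + 1 × 794.14/3 ≈ 431.

x = 1265 px, y = 431 px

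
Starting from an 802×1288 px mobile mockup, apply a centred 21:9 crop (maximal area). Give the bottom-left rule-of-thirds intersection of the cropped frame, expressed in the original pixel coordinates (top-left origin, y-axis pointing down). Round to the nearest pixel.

802/1288 < 21/9, so the 21:9 crop keeps the full width 802 and trims height to 802 × 9/21 = 343.71 px.
Top offset = (1288 − 343.71)/2 = 472.14 px; left offset = 0.
Bottom-left is one-third across and two-thirds down within the crop:
x = 0.00 + 1 × 802.00/3 ≈ 267; y = 472.14 + 2 × 343.71/3 ≈ 701.

x = 267 px, y = 701 px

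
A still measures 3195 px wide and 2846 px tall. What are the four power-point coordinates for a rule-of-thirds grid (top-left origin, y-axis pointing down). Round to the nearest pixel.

(1065, 949), (2130, 949), (1065, 1897), (2130, 1897)

One third of 3195 is 1065; one third of 2846 is 948.67.
Vertical third lines at x = 1065 and x = 2130; horizontal third lines at y = 949 and y = 1897.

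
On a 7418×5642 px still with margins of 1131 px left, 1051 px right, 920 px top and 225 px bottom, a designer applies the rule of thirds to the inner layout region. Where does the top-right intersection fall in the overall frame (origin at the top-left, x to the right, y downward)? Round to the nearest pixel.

x = 4622 px, y = 2419 px

Content width = 7418 − 1131 − 1051 = 5236 px; content height = 5642 − 920 − 225 = 4497 px.
Top-right is two-thirds across and one-third down within the inner layout region.
x = 1131 + 2 × 5236/3 = 1131 + 3490.67 ≈ 4622
y = 920 + 1 × 4497/3 = 920 + 1499.00 ≈ 2419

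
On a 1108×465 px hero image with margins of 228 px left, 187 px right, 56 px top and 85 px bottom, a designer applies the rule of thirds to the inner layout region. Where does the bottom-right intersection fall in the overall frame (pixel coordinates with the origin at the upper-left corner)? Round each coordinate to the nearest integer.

Content width = 1108 − 228 − 187 = 693 px; content height = 465 − 56 − 85 = 324 px.
Bottom-right is two-thirds across and two-thirds down within the inner layout region.
x = 228 + 2 × 693/3 = 228 + 462.00 ≈ 690
y = 56 + 2 × 324/3 = 56 + 216.00 ≈ 272

(690, 272)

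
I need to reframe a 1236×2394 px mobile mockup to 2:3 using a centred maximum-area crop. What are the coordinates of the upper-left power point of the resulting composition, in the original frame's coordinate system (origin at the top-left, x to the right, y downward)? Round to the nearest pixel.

(412, 888)

1236/2394 < 2/3, so the 2:3 crop keeps the full width 1236 and trims height to 1236 × 3/2 = 1854.00 px.
Top offset = (2394 − 1854.00)/2 = 270.00 px; left offset = 0.
Upper-left is one-third across and one-third down within the crop:
x = 0.00 + 1 × 1236.00/3 ≈ 412; y = 270.00 + 1 × 1854.00/3 ≈ 888.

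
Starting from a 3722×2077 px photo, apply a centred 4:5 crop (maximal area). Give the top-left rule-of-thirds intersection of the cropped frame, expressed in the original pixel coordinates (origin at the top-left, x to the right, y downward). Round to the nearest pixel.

3722/2077 > 4/5, so the 4:5 crop keeps the full height 2077 and trims width to 2077 × 4/5 = 1661.60 px.
Left offset = (3722 − 1661.60)/2 = 1030.20 px; top offset = 0.
Top-left is one-third across and one-third down within the crop:
x = 1030.20 + 1 × 1661.60/3 ≈ 1584; y = 0.00 + 1 × 2077.00/3 ≈ 692.

(1584, 692)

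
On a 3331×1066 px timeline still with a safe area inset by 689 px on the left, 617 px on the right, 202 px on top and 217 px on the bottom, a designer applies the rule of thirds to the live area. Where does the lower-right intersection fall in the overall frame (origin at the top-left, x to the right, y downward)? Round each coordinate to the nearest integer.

Content width = 3331 − 689 − 617 = 2025 px; content height = 1066 − 202 − 217 = 647 px.
Lower-right is two-thirds across and two-thirds down within the live area.
x = 689 + 2 × 2025/3 = 689 + 1350.00 ≈ 2039
y = 202 + 2 × 647/3 = 202 + 431.33 ≈ 633

x = 2039 px, y = 633 px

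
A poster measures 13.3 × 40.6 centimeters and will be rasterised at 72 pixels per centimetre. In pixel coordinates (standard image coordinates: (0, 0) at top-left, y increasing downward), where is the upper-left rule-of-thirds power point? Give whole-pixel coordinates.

In pixels the canvas is 13.3 × 72 = 957.6 wide and 40.6 × 72 = 2923.2 tall.
The upper-left point is one-third across and one-third down:
x = 1 × 957.6/3 ≈ 319; y = 1 × 2923.2/3 ≈ 974.

x = 319 px, y = 974 px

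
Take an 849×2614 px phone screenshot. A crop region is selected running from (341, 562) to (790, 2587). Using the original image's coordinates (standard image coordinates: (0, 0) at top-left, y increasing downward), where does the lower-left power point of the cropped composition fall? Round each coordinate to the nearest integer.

Crop width = 790 − 341 = 449 px; one third is 149.67 px.
Crop height = 2587 − 562 = 2025 px; one third is 675.00 px.
The lower-left point is one-third across and two-thirds down within the crop:
x = 341 + 1 × 149.67 ≈ 491; y = 562 + 2 × 675.00 ≈ 1912.

x = 491 px, y = 1912 px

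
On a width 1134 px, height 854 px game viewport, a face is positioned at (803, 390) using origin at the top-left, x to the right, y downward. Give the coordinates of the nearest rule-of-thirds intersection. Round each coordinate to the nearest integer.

(756, 285)

Third lines: x ∈ {378, 756}, y ∈ {285, 569}.
803 is closer to x = 756; 390 is closer to y = 285.
So the nearest intersection is the upper-right power point.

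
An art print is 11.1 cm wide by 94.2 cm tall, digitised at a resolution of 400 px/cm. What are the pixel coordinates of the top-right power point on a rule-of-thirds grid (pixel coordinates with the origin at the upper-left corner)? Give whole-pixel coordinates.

In pixels the canvas is 11.1 × 400 = 4440 wide and 94.2 × 400 = 37680 tall.
The top-right point is two-thirds across and one-third down:
x = 2 × 4440/3 ≈ 2960; y = 1 × 37680/3 ≈ 12560.

x = 2960 px, y = 12560 px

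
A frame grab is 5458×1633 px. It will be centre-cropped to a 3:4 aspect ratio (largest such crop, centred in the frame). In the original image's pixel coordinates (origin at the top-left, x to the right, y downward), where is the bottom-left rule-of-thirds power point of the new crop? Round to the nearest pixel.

(2525, 1089)

5458/1633 > 3/4, so the 3:4 crop keeps the full height 1633 and trims width to 1633 × 3/4 = 1224.75 px.
Left offset = (5458 − 1224.75)/2 = 2116.62 px; top offset = 0.
Bottom-left is one-third across and two-thirds down within the crop:
x = 2116.62 + 1 × 1224.75/3 ≈ 2525; y = 0.00 + 2 × 1633.00/3 ≈ 1089.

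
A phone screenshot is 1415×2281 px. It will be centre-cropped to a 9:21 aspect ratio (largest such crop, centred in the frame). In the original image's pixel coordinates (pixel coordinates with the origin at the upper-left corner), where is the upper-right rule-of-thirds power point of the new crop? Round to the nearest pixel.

x = 870 px, y = 760 px

1415/2281 > 9/21, so the 9:21 crop keeps the full height 2281 and trims width to 2281 × 9/21 = 977.57 px.
Left offset = (1415 − 977.57)/2 = 218.71 px; top offset = 0.
Upper-right is two-thirds across and one-third down within the crop:
x = 218.71 + 2 × 977.57/3 ≈ 870; y = 0.00 + 1 × 2281.00/3 ≈ 760.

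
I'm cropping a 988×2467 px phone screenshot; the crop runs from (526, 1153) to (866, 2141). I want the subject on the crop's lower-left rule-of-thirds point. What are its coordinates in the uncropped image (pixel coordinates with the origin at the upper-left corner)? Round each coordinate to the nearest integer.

Crop width = 866 − 526 = 340 px; one third is 113.33 px.
Crop height = 2141 − 1153 = 988 px; one third is 329.33 px.
The lower-left point is one-third across and two-thirds down within the crop:
x = 526 + 1 × 113.33 ≈ 639; y = 1153 + 2 × 329.33 ≈ 1812.

(639, 1812)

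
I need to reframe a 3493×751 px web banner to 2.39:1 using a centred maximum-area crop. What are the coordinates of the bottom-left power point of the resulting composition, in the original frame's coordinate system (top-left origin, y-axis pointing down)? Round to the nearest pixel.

3493/751 > 2.39/1, so the 2.39:1 crop keeps the full height 751 and trims width to 751 × 2.39/1 = 1794.89 px.
Left offset = (3493 − 1794.89)/2 = 849.05 px; top offset = 0.
Bottom-left is one-third across and two-thirds down within the crop:
x = 849.05 + 1 × 1794.89/3 ≈ 1447; y = 0.00 + 2 × 751.00/3 ≈ 501.

(1447, 501)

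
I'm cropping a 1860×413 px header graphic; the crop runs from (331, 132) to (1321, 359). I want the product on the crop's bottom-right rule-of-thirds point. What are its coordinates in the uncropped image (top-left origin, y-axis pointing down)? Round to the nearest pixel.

(991, 283)

Crop width = 1321 − 331 = 990 px; one third is 330.00 px.
Crop height = 359 − 132 = 227 px; one third is 75.67 px.
The bottom-right point is two-thirds across and two-thirds down within the crop:
x = 331 + 2 × 330.00 ≈ 991; y = 132 + 2 × 75.67 ≈ 283.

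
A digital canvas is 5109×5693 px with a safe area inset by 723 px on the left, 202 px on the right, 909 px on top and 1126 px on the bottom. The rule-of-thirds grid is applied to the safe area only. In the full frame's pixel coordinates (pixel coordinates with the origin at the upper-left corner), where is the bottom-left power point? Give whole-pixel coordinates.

x = 2118 px, y = 3348 px

Content width = 5109 − 723 − 202 = 4184 px; content height = 5693 − 909 − 1126 = 3658 px.
Bottom-left is one-third across and two-thirds down within the safe area.
x = 723 + 1 × 4184/3 = 723 + 1394.67 ≈ 2118
y = 909 + 2 × 3658/3 = 909 + 2438.67 ≈ 3348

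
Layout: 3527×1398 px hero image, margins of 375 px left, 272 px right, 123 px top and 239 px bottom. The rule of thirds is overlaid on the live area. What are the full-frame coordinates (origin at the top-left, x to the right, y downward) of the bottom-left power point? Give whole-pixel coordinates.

(1335, 814)

Content width = 3527 − 375 − 272 = 2880 px; content height = 1398 − 123 − 239 = 1036 px.
Bottom-left is one-third across and two-thirds down within the live area.
x = 375 + 1 × 2880/3 = 375 + 960.00 ≈ 1335
y = 123 + 2 × 1036/3 = 123 + 690.67 ≈ 814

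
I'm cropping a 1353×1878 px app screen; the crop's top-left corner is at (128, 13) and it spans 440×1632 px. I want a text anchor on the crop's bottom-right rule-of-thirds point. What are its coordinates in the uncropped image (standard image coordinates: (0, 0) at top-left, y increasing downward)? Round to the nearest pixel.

(421, 1101)

One third of the crop width 440 is 146.67 px.
One third of the crop height 1632 is 544.00 px.
The bottom-right point is two-thirds across and two-thirds down within the crop:
x = 128 + 2 × 146.67 ≈ 421; y = 13 + 2 × 544.00 ≈ 1101.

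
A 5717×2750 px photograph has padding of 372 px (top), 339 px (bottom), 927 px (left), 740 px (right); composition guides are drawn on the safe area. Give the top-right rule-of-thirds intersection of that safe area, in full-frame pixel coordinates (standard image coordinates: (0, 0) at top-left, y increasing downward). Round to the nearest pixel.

Content width = 5717 − 927 − 740 = 4050 px; content height = 2750 − 372 − 339 = 2039 px.
Top-right is two-thirds across and one-third down within the safe area.
x = 927 + 2 × 4050/3 = 927 + 2700.00 ≈ 3627
y = 372 + 1 × 2039/3 = 372 + 679.67 ≈ 1052

x = 3627 px, y = 1052 px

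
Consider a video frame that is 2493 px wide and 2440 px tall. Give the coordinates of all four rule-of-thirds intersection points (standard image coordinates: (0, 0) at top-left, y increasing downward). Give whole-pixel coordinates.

(831, 813), (1662, 813), (831, 1627), (1662, 1627)

One third of 2493 is 831; one third of 2440 is 813.33.
Vertical third lines at x = 831 and x = 1662; horizontal third lines at y = 813 and y = 1627.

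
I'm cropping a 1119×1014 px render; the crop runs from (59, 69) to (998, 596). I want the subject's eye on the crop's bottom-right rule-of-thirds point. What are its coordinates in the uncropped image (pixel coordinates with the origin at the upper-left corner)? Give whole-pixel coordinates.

Crop width = 998 − 59 = 939 px; one third is 313.00 px.
Crop height = 596 − 69 = 527 px; one third is 175.67 px.
The bottom-right point is two-thirds across and two-thirds down within the crop:
x = 59 + 2 × 313.00 ≈ 685; y = 69 + 2 × 175.67 ≈ 420.

(685, 420)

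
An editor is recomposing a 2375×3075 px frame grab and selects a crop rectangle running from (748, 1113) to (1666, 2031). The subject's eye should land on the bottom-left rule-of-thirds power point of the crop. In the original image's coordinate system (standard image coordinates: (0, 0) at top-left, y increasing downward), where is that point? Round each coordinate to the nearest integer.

Crop width = 1666 − 748 = 918 px; one third is 306.00 px.
Crop height = 2031 − 1113 = 918 px; one third is 306.00 px.
The bottom-left point is one-third across and two-thirds down within the crop:
x = 748 + 1 × 306.00 ≈ 1054; y = 1113 + 2 × 306.00 ≈ 1725.

x = 1054 px, y = 1725 px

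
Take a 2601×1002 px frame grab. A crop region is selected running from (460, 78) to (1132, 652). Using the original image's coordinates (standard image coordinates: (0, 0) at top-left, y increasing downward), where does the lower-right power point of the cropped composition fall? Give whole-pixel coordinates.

Crop width = 1132 − 460 = 672 px; one third is 224.00 px.
Crop height = 652 − 78 = 574 px; one third is 191.33 px.
The lower-right point is two-thirds across and two-thirds down within the crop:
x = 460 + 2 × 224.00 ≈ 908; y = 78 + 2 × 191.33 ≈ 461.

(908, 461)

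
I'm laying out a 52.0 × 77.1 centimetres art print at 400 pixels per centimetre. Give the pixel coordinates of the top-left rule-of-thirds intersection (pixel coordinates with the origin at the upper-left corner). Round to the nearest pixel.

In pixels the canvas is 52.0 × 400 = 20800 wide and 77.1 × 400 = 30840 tall.
The top-left point is one-third across and one-third down:
x = 1 × 20800/3 ≈ 6933; y = 1 × 30840/3 ≈ 10280.

x = 6933 px, y = 10280 px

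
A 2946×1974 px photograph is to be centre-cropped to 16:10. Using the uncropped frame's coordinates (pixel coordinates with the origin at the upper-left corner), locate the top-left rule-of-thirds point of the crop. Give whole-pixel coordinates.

2946/1974 < 16/10, so the 16:10 crop keeps the full width 2946 and trims height to 2946 × 10/16 = 1841.25 px.
Top offset = (1974 − 1841.25)/2 = 66.38 px; left offset = 0.
Top-left is one-third across and one-third down within the crop:
x = 0.00 + 1 × 2946.00/3 ≈ 982; y = 66.38 + 1 × 1841.25/3 ≈ 680.

x = 982 px, y = 680 px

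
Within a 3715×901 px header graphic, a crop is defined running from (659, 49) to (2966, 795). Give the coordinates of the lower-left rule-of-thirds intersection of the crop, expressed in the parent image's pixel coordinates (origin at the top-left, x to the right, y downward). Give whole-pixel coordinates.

x = 1428 px, y = 546 px

Crop width = 2966 − 659 = 2307 px; one third is 769.00 px.
Crop height = 795 − 49 = 746 px; one third is 248.67 px.
The lower-left point is one-third across and two-thirds down within the crop:
x = 659 + 1 × 769.00 ≈ 1428; y = 49 + 2 × 248.67 ≈ 546.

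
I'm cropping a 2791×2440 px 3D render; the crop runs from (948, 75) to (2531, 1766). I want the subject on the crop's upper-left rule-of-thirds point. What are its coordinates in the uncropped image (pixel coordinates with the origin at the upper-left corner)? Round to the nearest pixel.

(1476, 639)

Crop width = 2531 − 948 = 1583 px; one third is 527.67 px.
Crop height = 1766 − 75 = 1691 px; one third is 563.67 px.
The upper-left point is one-third across and one-third down within the crop:
x = 948 + 1 × 527.67 ≈ 1476; y = 75 + 1 × 563.67 ≈ 639.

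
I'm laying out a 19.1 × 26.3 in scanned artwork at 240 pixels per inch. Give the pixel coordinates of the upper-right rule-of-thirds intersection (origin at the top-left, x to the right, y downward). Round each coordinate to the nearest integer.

In pixels the canvas is 19.1 × 240 = 4584 wide and 26.3 × 240 = 6312 tall.
The upper-right point is two-thirds across and one-third down:
x = 2 × 4584/3 ≈ 3056; y = 1 × 6312/3 ≈ 2104.

x = 3056 px, y = 2104 px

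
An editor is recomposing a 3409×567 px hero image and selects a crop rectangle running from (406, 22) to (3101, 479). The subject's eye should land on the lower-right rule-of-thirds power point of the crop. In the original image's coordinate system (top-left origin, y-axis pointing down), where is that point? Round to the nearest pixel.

Crop width = 3101 − 406 = 2695 px; one third is 898.33 px.
Crop height = 479 − 22 = 457 px; one third is 152.33 px.
The lower-right point is two-thirds across and two-thirds down within the crop:
x = 406 + 2 × 898.33 ≈ 2203; y = 22 + 2 × 152.33 ≈ 327.

x = 2203 px, y = 327 px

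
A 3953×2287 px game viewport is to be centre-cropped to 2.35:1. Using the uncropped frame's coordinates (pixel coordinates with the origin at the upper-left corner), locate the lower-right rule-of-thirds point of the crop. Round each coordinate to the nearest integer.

3953/2287 < 2.35/1, so the 2.35:1 crop keeps the full width 3953 and trims height to 3953 × 1/2.35 = 1682.13 px.
Top offset = (2287 − 1682.13)/2 = 302.44 px; left offset = 0.
Lower-right is two-thirds across and two-thirds down within the crop:
x = 0.00 + 2 × 3953.00/3 ≈ 2635; y = 302.44 + 2 × 1682.13/3 ≈ 1424.

x = 2635 px, y = 1424 px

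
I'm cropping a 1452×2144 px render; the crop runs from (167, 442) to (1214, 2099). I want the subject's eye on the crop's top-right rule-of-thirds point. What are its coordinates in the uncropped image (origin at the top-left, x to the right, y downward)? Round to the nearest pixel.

(865, 994)

Crop width = 1214 − 167 = 1047 px; one third is 349.00 px.
Crop height = 2099 − 442 = 1657 px; one third is 552.33 px.
The top-right point is two-thirds across and one-third down within the crop:
x = 167 + 2 × 349.00 ≈ 865; y = 442 + 1 × 552.33 ≈ 994.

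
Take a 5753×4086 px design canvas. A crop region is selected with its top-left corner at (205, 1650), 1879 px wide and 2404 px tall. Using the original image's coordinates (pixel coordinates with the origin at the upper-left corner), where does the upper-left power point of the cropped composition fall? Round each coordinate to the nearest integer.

(831, 2451)

One third of the crop width 1879 is 626.33 px.
One third of the crop height 2404 is 801.33 px.
The upper-left point is one-third across and one-third down within the crop:
x = 205 + 1 × 626.33 ≈ 831; y = 1650 + 1 × 801.33 ≈ 2451.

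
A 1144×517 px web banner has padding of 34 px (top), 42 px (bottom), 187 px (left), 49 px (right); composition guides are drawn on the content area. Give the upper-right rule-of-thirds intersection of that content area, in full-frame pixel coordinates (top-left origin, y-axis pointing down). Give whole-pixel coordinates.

(792, 181)

Content width = 1144 − 187 − 49 = 908 px; content height = 517 − 34 − 42 = 441 px.
Upper-right is two-thirds across and one-third down within the content area.
x = 187 + 2 × 908/3 = 187 + 605.33 ≈ 792
y = 34 + 1 × 441/3 = 34 + 147.00 ≈ 181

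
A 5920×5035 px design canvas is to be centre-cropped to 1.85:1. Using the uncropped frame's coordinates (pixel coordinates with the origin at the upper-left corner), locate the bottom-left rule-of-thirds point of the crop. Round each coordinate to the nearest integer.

5920/5035 < 1.85/1, so the 1.85:1 crop keeps the full width 5920 and trims height to 5920 × 1/1.85 = 3200.00 px.
Top offset = (5035 − 3200.00)/2 = 917.50 px; left offset = 0.
Bottom-left is one-third across and two-thirds down within the crop:
x = 0.00 + 1 × 5920.00/3 ≈ 1973; y = 917.50 + 2 × 3200.00/3 ≈ 3051.

x = 1973 px, y = 3051 px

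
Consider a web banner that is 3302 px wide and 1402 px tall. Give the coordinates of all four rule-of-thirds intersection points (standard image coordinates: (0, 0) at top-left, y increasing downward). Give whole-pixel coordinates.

One third of 3302 is 1100.67; one third of 1402 is 467.33.
Vertical third lines at x = 1101 and x = 2201; horizontal third lines at y = 467 and y = 935.

(1101, 467), (2201, 467), (1101, 935), (2201, 935)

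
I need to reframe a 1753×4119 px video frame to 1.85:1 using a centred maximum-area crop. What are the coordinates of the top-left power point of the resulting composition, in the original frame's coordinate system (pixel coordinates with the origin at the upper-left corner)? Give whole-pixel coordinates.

x = 584 px, y = 1902 px

1753/4119 < 1.85/1, so the 1.85:1 crop keeps the full width 1753 and trims height to 1753 × 1/1.85 = 947.57 px.
Top offset = (4119 − 947.57)/2 = 1585.72 px; left offset = 0.
Top-left is one-third across and one-third down within the crop:
x = 0.00 + 1 × 1753.00/3 ≈ 584; y = 1585.72 + 1 × 947.57/3 ≈ 1902.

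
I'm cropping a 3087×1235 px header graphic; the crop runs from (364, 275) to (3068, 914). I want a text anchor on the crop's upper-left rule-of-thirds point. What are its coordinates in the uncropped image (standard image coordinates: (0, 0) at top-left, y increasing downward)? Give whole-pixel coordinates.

(1265, 488)

Crop width = 3068 − 364 = 2704 px; one third is 901.33 px.
Crop height = 914 − 275 = 639 px; one third is 213.00 px.
The upper-left point is one-third across and one-third down within the crop:
x = 364 + 1 × 901.33 ≈ 1265; y = 275 + 1 × 213.00 ≈ 488.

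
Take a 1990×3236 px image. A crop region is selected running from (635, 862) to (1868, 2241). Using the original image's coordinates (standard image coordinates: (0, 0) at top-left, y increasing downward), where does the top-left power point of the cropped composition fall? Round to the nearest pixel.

Crop width = 1868 − 635 = 1233 px; one third is 411.00 px.
Crop height = 2241 − 862 = 1379 px; one third is 459.67 px.
The top-left point is one-third across and one-third down within the crop:
x = 635 + 1 × 411.00 ≈ 1046; y = 862 + 1 × 459.67 ≈ 1322.

x = 1046 px, y = 1322 px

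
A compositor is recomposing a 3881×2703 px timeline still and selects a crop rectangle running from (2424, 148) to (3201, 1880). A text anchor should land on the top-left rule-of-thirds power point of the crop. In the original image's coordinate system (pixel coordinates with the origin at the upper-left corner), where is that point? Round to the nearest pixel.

(2683, 725)

Crop width = 3201 − 2424 = 777 px; one third is 259.00 px.
Crop height = 1880 − 148 = 1732 px; one third is 577.33 px.
The top-left point is one-third across and one-third down within the crop:
x = 2424 + 1 × 259.00 ≈ 2683; y = 148 + 1 × 577.33 ≈ 725.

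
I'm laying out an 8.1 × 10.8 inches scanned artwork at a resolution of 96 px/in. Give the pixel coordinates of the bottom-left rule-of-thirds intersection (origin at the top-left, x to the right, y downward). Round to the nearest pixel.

In pixels the canvas is 8.1 × 96 = 777.6 wide and 10.8 × 96 = 1036.8 tall.
The bottom-left point is one-third across and two-thirds down:
x = 1 × 777.6/3 ≈ 259; y = 2 × 1036.8/3 ≈ 691.

(259, 691)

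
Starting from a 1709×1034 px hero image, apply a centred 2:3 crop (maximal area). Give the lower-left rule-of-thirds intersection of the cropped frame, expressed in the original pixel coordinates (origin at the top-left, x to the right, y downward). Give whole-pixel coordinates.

(740, 689)

1709/1034 > 2/3, so the 2:3 crop keeps the full height 1034 and trims width to 1034 × 2/3 = 689.33 px.
Left offset = (1709 − 689.33)/2 = 509.83 px; top offset = 0.
Lower-left is one-third across and two-thirds down within the crop:
x = 509.83 + 1 × 689.33/3 ≈ 740; y = 0.00 + 2 × 1034.00/3 ≈ 689.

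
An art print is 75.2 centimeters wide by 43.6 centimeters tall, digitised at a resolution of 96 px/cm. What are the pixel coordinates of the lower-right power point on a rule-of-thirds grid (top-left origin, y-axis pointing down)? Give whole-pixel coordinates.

In pixels the canvas is 75.2 × 96 = 7219.2 wide and 43.6 × 96 = 4185.6 tall.
The lower-right point is two-thirds across and two-thirds down:
x = 2 × 7219.2/3 ≈ 4813; y = 2 × 4185.6/3 ≈ 2790.

x = 4813 px, y = 2790 px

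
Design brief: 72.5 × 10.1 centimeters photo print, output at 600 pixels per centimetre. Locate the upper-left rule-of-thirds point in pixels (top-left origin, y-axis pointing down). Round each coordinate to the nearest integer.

x = 14500 px, y = 2020 px

In pixels the canvas is 72.5 × 600 = 43500 wide and 10.1 × 600 = 6060 tall.
The upper-left point is one-third across and one-third down:
x = 1 × 43500/3 ≈ 14500; y = 1 × 6060/3 ≈ 2020.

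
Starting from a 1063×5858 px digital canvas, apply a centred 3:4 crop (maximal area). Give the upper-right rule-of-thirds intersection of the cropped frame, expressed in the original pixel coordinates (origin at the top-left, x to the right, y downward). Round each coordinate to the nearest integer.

1063/5858 < 3/4, so the 3:4 crop keeps the full width 1063 and trims height to 1063 × 4/3 = 1417.33 px.
Top offset = (5858 − 1417.33)/2 = 2220.33 px; left offset = 0.
Upper-right is two-thirds across and one-third down within the crop:
x = 0.00 + 2 × 1063.00/3 ≈ 709; y = 2220.33 + 1 × 1417.33/3 ≈ 2693.

(709, 2693)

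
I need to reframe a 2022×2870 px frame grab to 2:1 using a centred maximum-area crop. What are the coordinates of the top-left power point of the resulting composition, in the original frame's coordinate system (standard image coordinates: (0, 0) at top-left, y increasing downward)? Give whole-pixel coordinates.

2022/2870 < 2/1, so the 2:1 crop keeps the full width 2022 and trims height to 2022 × 1/2 = 1011.00 px.
Top offset = (2870 − 1011.00)/2 = 929.50 px; left offset = 0.
Top-left is one-third across and one-third down within the crop:
x = 0.00 + 1 × 2022.00/3 ≈ 674; y = 929.50 + 1 × 1011.00/3 ≈ 1267.

(674, 1267)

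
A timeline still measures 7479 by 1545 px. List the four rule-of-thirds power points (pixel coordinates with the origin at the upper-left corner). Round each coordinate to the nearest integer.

One third of 7479 is 2493; one third of 1545 is 515.
Vertical third lines at x = 2493 and x = 4986; horizontal third lines at y = 515 and y = 1030.

(2493, 515), (4986, 515), (2493, 1030), (4986, 1030)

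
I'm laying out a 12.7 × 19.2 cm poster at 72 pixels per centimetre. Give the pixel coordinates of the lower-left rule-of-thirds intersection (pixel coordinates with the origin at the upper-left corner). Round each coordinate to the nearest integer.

In pixels the canvas is 12.7 × 72 = 914.4 wide and 19.2 × 72 = 1382.4 tall.
The lower-left point is one-third across and two-thirds down:
x = 1 × 914.4/3 ≈ 305; y = 2 × 1382.4/3 ≈ 922.

x = 305 px, y = 922 px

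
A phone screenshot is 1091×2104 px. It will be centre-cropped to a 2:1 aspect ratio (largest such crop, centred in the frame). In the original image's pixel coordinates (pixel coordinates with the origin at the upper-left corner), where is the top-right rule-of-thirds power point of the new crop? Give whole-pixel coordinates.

1091/2104 < 2/1, so the 2:1 crop keeps the full width 1091 and trims height to 1091 × 1/2 = 545.50 px.
Top offset = (2104 − 545.50)/2 = 779.25 px; left offset = 0.
Top-right is two-thirds across and one-third down within the crop:
x = 0.00 + 2 × 1091.00/3 ≈ 727; y = 779.25 + 1 × 545.50/3 ≈ 961.

x = 727 px, y = 961 px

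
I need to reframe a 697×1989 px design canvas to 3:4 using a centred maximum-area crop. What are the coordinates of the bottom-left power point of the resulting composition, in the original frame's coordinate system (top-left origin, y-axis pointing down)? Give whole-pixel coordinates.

(232, 1149)

697/1989 < 3/4, so the 3:4 crop keeps the full width 697 and trims height to 697 × 4/3 = 929.33 px.
Top offset = (1989 − 929.33)/2 = 529.83 px; left offset = 0.
Bottom-left is one-third across and two-thirds down within the crop:
x = 0.00 + 1 × 697.00/3 ≈ 232; y = 529.83 + 2 × 929.33/3 ≈ 1149.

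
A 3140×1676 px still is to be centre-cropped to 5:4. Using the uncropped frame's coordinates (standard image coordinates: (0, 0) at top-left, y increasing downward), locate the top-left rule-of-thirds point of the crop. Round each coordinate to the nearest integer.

x = 1221 px, y = 559 px

3140/1676 > 5/4, so the 5:4 crop keeps the full height 1676 and trims width to 1676 × 5/4 = 2095.00 px.
Left offset = (3140 − 2095.00)/2 = 522.50 px; top offset = 0.
Top-left is one-third across and one-third down within the crop:
x = 522.50 + 1 × 2095.00/3 ≈ 1221; y = 0.00 + 1 × 1676.00/3 ≈ 559.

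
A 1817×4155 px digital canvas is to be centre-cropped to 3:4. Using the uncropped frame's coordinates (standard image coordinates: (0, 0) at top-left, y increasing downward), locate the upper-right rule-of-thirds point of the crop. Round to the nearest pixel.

1817/4155 < 3/4, so the 3:4 crop keeps the full width 1817 and trims height to 1817 × 4/3 = 2422.67 px.
Top offset = (4155 − 2422.67)/2 = 866.17 px; left offset = 0.
Upper-right is two-thirds across and one-third down within the crop:
x = 0.00 + 2 × 1817.00/3 ≈ 1211; y = 866.17 + 1 × 2422.67/3 ≈ 1674.

x = 1211 px, y = 1674 px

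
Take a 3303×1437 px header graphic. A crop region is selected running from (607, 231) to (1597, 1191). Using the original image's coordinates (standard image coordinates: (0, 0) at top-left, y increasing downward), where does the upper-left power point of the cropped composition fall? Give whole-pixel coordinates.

x = 937 px, y = 551 px

Crop width = 1597 − 607 = 990 px; one third is 330.00 px.
Crop height = 1191 − 231 = 960 px; one third is 320.00 px.
The upper-left point is one-third across and one-third down within the crop:
x = 607 + 1 × 330.00 ≈ 937; y = 231 + 1 × 320.00 ≈ 551.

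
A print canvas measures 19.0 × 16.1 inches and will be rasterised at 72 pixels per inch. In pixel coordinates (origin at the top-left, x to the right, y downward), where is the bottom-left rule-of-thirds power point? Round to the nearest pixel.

x = 456 px, y = 773 px

In pixels the canvas is 19.0 × 72 = 1368 wide and 16.1 × 72 = 1159.2 tall.
The bottom-left point is one-third across and two-thirds down:
x = 1 × 1368/3 ≈ 456; y = 2 × 1159.2/3 ≈ 773.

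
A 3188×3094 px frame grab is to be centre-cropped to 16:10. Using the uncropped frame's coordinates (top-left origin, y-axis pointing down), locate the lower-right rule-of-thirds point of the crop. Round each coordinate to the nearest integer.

(2125, 1879)

3188/3094 < 16/10, so the 16:10 crop keeps the full width 3188 and trims height to 3188 × 10/16 = 1992.50 px.
Top offset = (3094 − 1992.50)/2 = 550.75 px; left offset = 0.
Lower-right is two-thirds across and two-thirds down within the crop:
x = 0.00 + 2 × 3188.00/3 ≈ 2125; y = 550.75 + 2 × 1992.50/3 ≈ 1879.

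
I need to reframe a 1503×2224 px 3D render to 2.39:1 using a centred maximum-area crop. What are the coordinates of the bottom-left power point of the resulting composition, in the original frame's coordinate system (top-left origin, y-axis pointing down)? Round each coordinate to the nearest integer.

1503/2224 < 2.39/1, so the 2.39:1 crop keeps the full width 1503 and trims height to 1503 × 1/2.39 = 628.87 px.
Top offset = (2224 − 628.87)/2 = 797.56 px; left offset = 0.
Bottom-left is one-third across and two-thirds down within the crop:
x = 0.00 + 1 × 1503.00/3 ≈ 501; y = 797.56 + 2 × 628.87/3 ≈ 1217.

x = 501 px, y = 1217 px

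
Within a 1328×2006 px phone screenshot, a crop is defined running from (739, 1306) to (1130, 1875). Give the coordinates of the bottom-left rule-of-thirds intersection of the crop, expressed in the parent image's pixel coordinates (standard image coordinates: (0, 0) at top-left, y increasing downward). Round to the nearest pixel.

Crop width = 1130 − 739 = 391 px; one third is 130.33 px.
Crop height = 1875 − 1306 = 569 px; one third is 189.67 px.
The bottom-left point is one-third across and two-thirds down within the crop:
x = 739 + 1 × 130.33 ≈ 869; y = 1306 + 2 × 189.67 ≈ 1685.

(869, 1685)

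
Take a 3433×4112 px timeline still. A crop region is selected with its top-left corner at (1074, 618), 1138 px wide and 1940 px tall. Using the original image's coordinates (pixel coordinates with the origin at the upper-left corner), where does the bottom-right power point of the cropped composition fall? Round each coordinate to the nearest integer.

x = 1833 px, y = 1911 px

One third of the crop width 1138 is 379.33 px.
One third of the crop height 1940 is 646.67 px.
The bottom-right point is two-thirds across and two-thirds down within the crop:
x = 1074 + 2 × 379.33 ≈ 1833; y = 618 + 2 × 646.67 ≈ 1911.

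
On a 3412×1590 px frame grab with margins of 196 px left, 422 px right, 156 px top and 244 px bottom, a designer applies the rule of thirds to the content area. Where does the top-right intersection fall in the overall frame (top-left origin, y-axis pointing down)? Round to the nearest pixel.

(2059, 553)

Content width = 3412 − 196 − 422 = 2794 px; content height = 1590 − 156 − 244 = 1190 px.
Top-right is two-thirds across and one-third down within the content area.
x = 196 + 2 × 2794/3 = 196 + 1862.67 ≈ 2059
y = 156 + 1 × 1190/3 = 156 + 396.67 ≈ 553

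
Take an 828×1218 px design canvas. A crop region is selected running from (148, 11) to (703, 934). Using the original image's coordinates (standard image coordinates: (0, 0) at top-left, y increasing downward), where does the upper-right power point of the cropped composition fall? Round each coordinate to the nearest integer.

x = 518 px, y = 319 px

Crop width = 703 − 148 = 555 px; one third is 185.00 px.
Crop height = 934 − 11 = 923 px; one third is 307.67 px.
The upper-right point is two-thirds across and one-third down within the crop:
x = 148 + 2 × 185.00 ≈ 518; y = 11 + 1 × 307.67 ≈ 319.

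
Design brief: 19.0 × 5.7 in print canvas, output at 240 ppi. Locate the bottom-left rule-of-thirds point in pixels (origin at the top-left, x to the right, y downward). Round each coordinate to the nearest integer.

In pixels the canvas is 19.0 × 240 = 4560 wide and 5.7 × 240 = 1368 tall.
The bottom-left point is one-third across and two-thirds down:
x = 1 × 4560/3 ≈ 1520; y = 2 × 1368/3 ≈ 912.

(1520, 912)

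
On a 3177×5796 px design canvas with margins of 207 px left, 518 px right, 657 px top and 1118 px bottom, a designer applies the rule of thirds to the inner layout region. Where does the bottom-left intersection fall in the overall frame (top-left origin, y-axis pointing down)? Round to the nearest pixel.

Content width = 3177 − 207 − 518 = 2452 px; content height = 5796 − 657 − 1118 = 4021 px.
Bottom-left is one-third across and two-thirds down within the inner layout region.
x = 207 + 1 × 2452/3 = 207 + 817.33 ≈ 1024
y = 657 + 2 × 4021/3 = 657 + 2680.67 ≈ 3338

x = 1024 px, y = 3338 px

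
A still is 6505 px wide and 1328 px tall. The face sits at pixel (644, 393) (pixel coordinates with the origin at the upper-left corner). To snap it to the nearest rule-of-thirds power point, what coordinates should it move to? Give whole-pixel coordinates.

(2168, 443)

Third lines: x ∈ {2168, 4337}, y ∈ {443, 885}.
644 is closer to x = 2168; 393 is closer to y = 443.
So the nearest intersection is the upper-left power point.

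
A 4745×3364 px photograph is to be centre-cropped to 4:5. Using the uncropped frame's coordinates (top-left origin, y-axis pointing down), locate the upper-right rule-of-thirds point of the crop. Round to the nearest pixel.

4745/3364 > 4/5, so the 4:5 crop keeps the full height 3364 and trims width to 3364 × 4/5 = 2691.20 px.
Left offset = (4745 − 2691.20)/2 = 1026.90 px; top offset = 0.
Upper-right is two-thirds across and one-third down within the crop:
x = 1026.90 + 2 × 2691.20/3 ≈ 2821; y = 0.00 + 1 × 3364.00/3 ≈ 1121.

(2821, 1121)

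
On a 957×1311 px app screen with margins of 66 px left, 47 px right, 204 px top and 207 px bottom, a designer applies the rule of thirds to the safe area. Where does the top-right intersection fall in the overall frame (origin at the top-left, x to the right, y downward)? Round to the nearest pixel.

Content width = 957 − 66 − 47 = 844 px; content height = 1311 − 204 − 207 = 900 px.
Top-right is two-thirds across and one-third down within the safe area.
x = 66 + 2 × 844/3 = 66 + 562.67 ≈ 629
y = 204 + 1 × 900/3 = 204 + 300.00 ≈ 504

x = 629 px, y = 504 px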